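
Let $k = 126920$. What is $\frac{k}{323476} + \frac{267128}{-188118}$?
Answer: $- \frac{7816695046}{7606457271} \approx -1.0276$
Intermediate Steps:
$\frac{k}{323476} + \frac{267128}{-188118} = \frac{126920}{323476} + \frac{267128}{-188118} = 126920 \cdot \frac{1}{323476} + 267128 \left(- \frac{1}{188118}\right) = \frac{31730}{80869} - \frac{133564}{94059} = - \frac{7816695046}{7606457271}$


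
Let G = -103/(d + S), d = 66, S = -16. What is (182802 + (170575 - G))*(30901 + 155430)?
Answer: 3292273681443/50 ≈ 6.5845e+10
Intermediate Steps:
G = -103/50 (G = -103/(66 - 16) = -103/50 ≈ -2.0600)
(182802 + (170575 - G))*(30901 + 155430) = (182802 + (170575 - 1*(-103/50)))*(30901 + 155430) = (182802 + (170575 + 103/50))*186331 = (182802 + 8528853/50)*186331 = (17668953/50)*186331 = 3292273681443/50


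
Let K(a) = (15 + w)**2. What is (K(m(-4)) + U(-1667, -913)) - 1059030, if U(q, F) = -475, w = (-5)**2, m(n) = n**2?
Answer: -1057905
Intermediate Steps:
w = 25
K(a) = 1600 (K(a) = (15 + 25)**2 = 40**2 = 1600)
(K(m(-4)) + U(-1667, -913)) - 1059030 = (1600 - 475) - 1059030 = 1125 - 1059030 = -1057905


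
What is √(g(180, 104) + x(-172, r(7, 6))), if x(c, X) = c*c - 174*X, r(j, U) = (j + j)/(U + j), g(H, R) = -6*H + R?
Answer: 6*√133419/13 ≈ 168.58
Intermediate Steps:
g(H, R) = R - 6*H
r(j, U) = 2*j/(U + j) (r(j, U) = (2*j)/(U + j) = 2*j/(U + j))
x(c, X) = c² - 174*X
√(g(180, 104) + x(-172, r(7, 6))) = √((104 - 6*180) + ((-172)² - 348*7/(6 + 7))) = √((104 - 1080) + (29584 - 348*7/13)) = √(-976 + (29584 - 348*7/13)) = √(-976 + (29584 - 174*14/13)) = √(-976 + (29584 - 2436/13)) = √(-976 + 382156/13) = √(369468/13) = 6*√133419/13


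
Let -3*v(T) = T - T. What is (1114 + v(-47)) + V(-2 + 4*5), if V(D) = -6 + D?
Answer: 1126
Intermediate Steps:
v(T) = 0 (v(T) = -(T - T)/3 = -⅓*0 = 0)
(1114 + v(-47)) + V(-2 + 4*5) = (1114 + 0) + (-6 + (-2 + 4*5)) = 1114 + (-6 + (-2 + 20)) = 1114 + (-6 + 18) = 1114 + 12 = 1126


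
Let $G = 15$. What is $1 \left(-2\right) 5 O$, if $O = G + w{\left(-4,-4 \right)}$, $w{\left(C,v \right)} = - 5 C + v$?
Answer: $-310$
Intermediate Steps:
$w{\left(C,v \right)} = v - 5 C$
$O = 31$ ($O = 15 - -16 = 15 + \left(-4 + 20\right) = 15 + 16 = 31$)
$1 \left(-2\right) 5 O = 1 \left(-2\right) 5 \cdot 31 = \left(-2\right) 5 \cdot 31 = \left(-10\right) 31 = -310$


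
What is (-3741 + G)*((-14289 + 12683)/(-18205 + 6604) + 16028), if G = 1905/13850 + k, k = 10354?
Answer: 1703083104751847/16067385 ≈ 1.0600e+8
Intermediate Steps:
G = 28680961/2770 (G = 1905/13850 + 10354 = 1905*(1/13850) + 10354 = 381/2770 + 10354 = 28680961/2770 ≈ 10354.)
(-3741 + G)*((-14289 + 12683)/(-18205 + 6604) + 16028) = (-3741 + 28680961/2770)*((-14289 + 12683)/(-18205 + 6604) + 16028) = 18318391*(-1606/(-11601) + 16028)/2770 = 18318391*(-1606*(-1/11601) + 16028)/2770 = 18318391*(1606/11601 + 16028)/2770 = (18318391/2770)*(185942434/11601) = 1703083104751847/16067385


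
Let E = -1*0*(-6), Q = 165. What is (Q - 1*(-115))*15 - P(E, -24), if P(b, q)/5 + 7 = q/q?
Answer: 4230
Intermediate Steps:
E = 0 (E = 0*(-6) = 0)
P(b, q) = -30 (P(b, q) = -35 + 5*(q/q) = -35 + 5*1 = -35 + 5 = -30)
(Q - 1*(-115))*15 - P(E, -24) = (165 - 1*(-115))*15 - 1*(-30) = (165 + 115)*15 + 30 = 280*15 + 30 = 4200 + 30 = 4230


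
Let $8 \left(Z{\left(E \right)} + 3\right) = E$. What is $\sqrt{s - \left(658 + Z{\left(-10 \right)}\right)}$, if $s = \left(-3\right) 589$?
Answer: $\frac{i \sqrt{9683}}{2} \approx 49.201 i$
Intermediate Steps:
$Z{\left(E \right)} = -3 + \frac{E}{8}$
$s = -1767$
$\sqrt{s - \left(658 + Z{\left(-10 \right)}\right)} = \sqrt{-1767 - \left(655 - \frac{5}{4}\right)} = \sqrt{-1767 - \frac{2615}{4}} = \sqrt{- \frac{9683}{4}} = \frac{i \sqrt{9683}}{2}$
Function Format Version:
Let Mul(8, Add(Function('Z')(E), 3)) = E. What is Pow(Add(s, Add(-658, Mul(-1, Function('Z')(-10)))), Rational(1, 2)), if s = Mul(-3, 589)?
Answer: Mul(Rational(1, 2), I, Pow(9683, Rational(1, 2))) ≈ Mul(49.201, I)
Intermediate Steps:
Function('Z')(E) = Add(-3, Mul(Rational(1, 8), E))
s = -1767
Pow(Add(s, Add(-658, Mul(-1, Function('Z')(-10)))), Rational(1, 2)) = Pow(Add(-1767, Add(-658, Mul(-1, Add(-3, Mul(Rational(1, 8), -10))))), Rational(1, 2)) = Pow(Add(-1767, Add(-658, Mul(-1, Add(-3, Rational(-5, 4))))), Rational(1, 2)) = Pow(Add(-1767, Add(-658, Mul(-1, Rational(-17, 4)))), Rational(1, 2)) = Pow(Add(-1767, Add(-658, Rational(17, 4))), Rational(1, 2)) = Pow(Add(-1767, Rational(-2615, 4)), Rational(1, 2)) = Pow(Rational(-9683, 4), Rational(1, 2)) = Mul(Rational(1, 2), I, Pow(9683, Rational(1, 2)))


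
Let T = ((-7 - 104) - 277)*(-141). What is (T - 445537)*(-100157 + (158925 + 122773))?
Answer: -70951487489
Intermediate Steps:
T = 54708 (T = (-111 - 277)*(-141) = -388*(-141) = 54708)
(T - 445537)*(-100157 + (158925 + 122773)) = (54708 - 445537)*(-100157 + (158925 + 122773)) = -390829*(-100157 + 281698) = -390829*181541 = -70951487489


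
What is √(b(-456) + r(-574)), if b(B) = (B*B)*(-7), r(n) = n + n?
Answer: 10*I*√14567 ≈ 1206.9*I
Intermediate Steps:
r(n) = 2*n
b(B) = -7*B² (b(B) = B²*(-7) = -7*B²)
√(b(-456) + r(-574)) = √(-7*(-456)² + 2*(-574)) = √(-7*207936 - 1148) = √(-1455552 - 1148) = √(-1456700) = 10*I*√14567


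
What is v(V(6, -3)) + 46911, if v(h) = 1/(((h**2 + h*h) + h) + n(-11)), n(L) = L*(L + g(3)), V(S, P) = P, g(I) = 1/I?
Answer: 18623670/397 ≈ 46911.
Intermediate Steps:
n(L) = L*(1/3 + L) (n(L) = L*(L + 1/3) = L*(1/3 + L))
v(h) = 1/(352/3 + h + 2*h**2) (v(h) = 1/(((h**2 + h*h) + h) - 11*(1/3 - 11)) = 1/(((h**2 + h**2) + h) - 11*(-32/3)) = 1/((2*h**2 + h) + 352/3) = 1/((h + 2*h**2) + 352/3) = 1/(352/3 + h + 2*h**2))
v(V(6, -3)) + 46911 = 3/(352 + 3*(-3) + 6*(-3)**2) + 46911 = 3/(352 - 9 + 6*9) + 46911 = 3/(352 - 9 + 54) + 46911 = 3/397 + 46911 = 18623670/397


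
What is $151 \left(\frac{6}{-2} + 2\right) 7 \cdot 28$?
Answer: $-29596$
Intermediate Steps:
$151 \left(\frac{6}{-2} + 2\right) 7 \cdot 28 = 151 \left(6 \left(- \frac{1}{2}\right) + 2\right) 7 \cdot 28 = 151 \left(-3 + 2\right) 7 \cdot 28 = 151 \left(\left(-1\right) 7\right) 28 = 151 \left(-7\right) 28 = \left(-1057\right) 28 = -29596$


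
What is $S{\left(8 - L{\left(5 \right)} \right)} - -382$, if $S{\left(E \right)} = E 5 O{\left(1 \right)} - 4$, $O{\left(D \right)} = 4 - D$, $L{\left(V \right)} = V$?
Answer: $423$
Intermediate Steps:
$S{\left(E \right)} = -4 + 15 E$ ($S{\left(E \right)} = E 5 \left(4 - 1\right) - 4 = 5 E \left(4 - 1\right) - 4 = 5 E 3 - 4 = 15 E - 4 = -4 + 15 E$)
$S{\left(8 - L{\left(5 \right)} \right)} - -382 = \left(-4 + 15 \left(8 - 5\right)\right) - -382 = \left(-4 + 15 \left(8 - 5\right)\right) + 382 = \left(-4 + 15 \cdot 3\right) + 382 = \left(-4 + 45\right) + 382 = 41 + 382 = 423$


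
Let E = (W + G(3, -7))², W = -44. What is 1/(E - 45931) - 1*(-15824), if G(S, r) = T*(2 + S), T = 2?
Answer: 708519599/44775 ≈ 15824.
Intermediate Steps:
G(S, r) = 4 + 2*S (G(S, r) = 2*(2 + S) = 4 + 2*S)
E = 1156 (E = (-44 + (4 + 2*3))² = (-44 + (4 + 6))² = (-44 + 10)² = (-34)² = 1156)
1/(E - 45931) - 1*(-15824) = 1/(1156 - 45931) - 1*(-15824) = 1/(-44775) + 15824 = -1/44775 + 15824 = 708519599/44775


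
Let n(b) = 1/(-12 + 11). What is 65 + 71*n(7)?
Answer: -6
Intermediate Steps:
n(b) = -1 (n(b) = 1/(-1) = -1)
65 + 71*n(7) = 65 + 71*(-1) = 65 - 71 = -6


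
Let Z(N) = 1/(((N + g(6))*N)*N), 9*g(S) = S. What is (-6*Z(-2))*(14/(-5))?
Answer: -63/20 ≈ -3.1500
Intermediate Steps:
g(S) = S/9
Z(N) = 1/(N²*(⅔ + N)) (Z(N) = 1/(((N + (⅑)*6)*N)*N) = 1/(((N + ⅔)*N)*N) = 1/(((⅔ + N)*N)*N) = 1/((N*(⅔ + N))*N) = 1/(N²*(⅔ + N)))
(-6*Z(-2))*(14/(-5)) = (-18/((-2)²*(2 + 3*(-2))))*(14/(-5)) = (-18/(4*(2 - 6)))*(14*(-⅕)) = -18/(4*(-4))*(-14/5) = -18*(-1)/(4*4)*(-14/5) = -6*(-3/16)*(-14/5) = (9/8)*(-14/5) = -63/20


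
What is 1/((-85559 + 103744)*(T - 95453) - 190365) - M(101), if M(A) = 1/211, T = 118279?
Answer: -414900234/87543993895 ≈ -0.0047393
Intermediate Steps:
M(A) = 1/211
1/((-85559 + 103744)*(T - 95453) - 190365) - M(101) = 1/((-85559 + 103744)*(118279 - 95453) - 190365) - 1*1/211 = 1/(18185*22826 - 190365) - 1/211 = 1/(415090810 - 190365) - 1/211 = 1/414900445 - 1/211 = -414900234/87543993895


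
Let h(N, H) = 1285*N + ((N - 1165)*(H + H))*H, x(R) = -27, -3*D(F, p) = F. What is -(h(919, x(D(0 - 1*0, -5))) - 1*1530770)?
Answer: 708523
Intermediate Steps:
D(F, p) = -F/3
h(N, H) = 1285*N + 2*H²*(-1165 + N) (h(N, H) = 1285*N + ((-1165 + N)*(2*H))*H = 1285*N + (2*H*(-1165 + N))*H = 1285*N + 2*H²*(-1165 + N))
-(h(919, x(D(0 - 1*0, -5))) - 1*1530770) = -((-2330*(-27)² + 1285*919 + 2*919*(-27)²) - 1*1530770) = -((-2330*729 + 1180915 + 2*919*729) - 1530770) = -((-1698570 + 1180915 + 1339902) - 1530770) = -(822247 - 1530770) = -1*(-708523) = 708523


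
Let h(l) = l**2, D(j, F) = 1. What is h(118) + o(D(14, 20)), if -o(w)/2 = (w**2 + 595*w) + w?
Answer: 12730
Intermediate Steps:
o(w) = -1192*w - 2*w**2 (o(w) = -2*((w**2 + 595*w) + w) = -2*(w**2 + 596*w) = -1192*w - 2*w**2)
h(118) + o(D(14, 20)) = 118**2 - 2*1*(596 + 1) = 13924 - 2*1*597 = 13924 - 1194 = 12730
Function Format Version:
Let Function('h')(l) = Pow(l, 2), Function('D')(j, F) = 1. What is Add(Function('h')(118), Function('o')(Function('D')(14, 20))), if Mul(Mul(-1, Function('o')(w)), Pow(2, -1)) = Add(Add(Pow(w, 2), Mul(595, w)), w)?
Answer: 12730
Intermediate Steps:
Function('o')(w) = Add(Mul(-1192, w), Mul(-2, Pow(w, 2))) (Function('o')(w) = Mul(-2, Add(Add(Pow(w, 2), Mul(595, w)), w)) = Mul(-2, Add(Pow(w, 2), Mul(596, w))) = Add(Mul(-1192, w), Mul(-2, Pow(w, 2))))
Add(Function('h')(118), Function('o')(Function('D')(14, 20))) = Add(Pow(118, 2), Mul(-2, 1, Add(596, 1))) = Add(13924, Mul(-2, 1, 597)) = Add(13924, -1194) = 12730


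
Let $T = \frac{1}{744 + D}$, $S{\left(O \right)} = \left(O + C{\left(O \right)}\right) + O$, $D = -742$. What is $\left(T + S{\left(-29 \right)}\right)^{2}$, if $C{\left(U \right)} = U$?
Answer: $\frac{29929}{4} \approx 7482.3$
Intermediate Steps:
$S{\left(O \right)} = 3 O$ ($S{\left(O \right)} = \left(O + O\right) + O = 2 O + O = 3 O$)
$T = \frac{1}{2}$ ($T = \frac{1}{744 - 742} = \frac{1}{2} \approx 0.5$)
$\left(T + S{\left(-29 \right)}\right)^{2} = \left(\frac{1}{2} + 3 \left(-29\right)\right)^{2} = \left(\frac{1}{2} - 87\right)^{2} = \left(- \frac{173}{2}\right)^{2} = \frac{29929}{4}$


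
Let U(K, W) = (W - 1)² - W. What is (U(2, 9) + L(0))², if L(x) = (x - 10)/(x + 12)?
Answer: 105625/36 ≈ 2934.0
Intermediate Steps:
L(x) = (-10 + x)/(12 + x)
U(K, W) = (-1 + W)² - W
(U(2, 9) + L(0))² = (((-1 + 9)² - 1*9) + (-10 + 0)/(12 + 0))² = ((8² - 9) - 10/12)² = ((64 - 9) + (1/12)*(-10))² = (55 - ⅚)² = (325/6)² = 105625/36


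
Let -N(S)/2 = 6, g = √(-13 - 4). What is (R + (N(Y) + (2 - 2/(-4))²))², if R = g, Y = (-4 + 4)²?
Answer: 257/16 - 23*I*√17/2 ≈ 16.063 - 47.416*I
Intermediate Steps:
g = I*√17 (g = √(-17) = I*√17 ≈ 4.1231*I)
Y = 0 (Y = 0² = 0)
R = I*√17 ≈ 4.1231*I
N(S) = -12 (N(S) = -2*6 = -12)
(R + (N(Y) + (2 - 2/(-4))²))² = (I*√17 + (-12 + (2 - 2/(-4))²))² = (I*√17 + (-12 + (2 - 2*(-¼))²))² = (I*√17 + (-12 + (2 + ½)²))² = (I*√17 + (-12 + (5/2)²))² = (I*√17 + (-12 + 25/4))² = (I*√17 - 23/4)² = (-23/4 + I*√17)²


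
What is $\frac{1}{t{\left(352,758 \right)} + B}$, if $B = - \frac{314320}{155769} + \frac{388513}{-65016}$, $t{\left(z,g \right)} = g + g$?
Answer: $\frac{3375825768}{5090767160749} \approx 0.00066313$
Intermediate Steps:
$t{\left(z,g \right)} = 2 g$
$B = - \frac{26984703539}{3375825768}$ ($B = \left(-314320\right) \frac{1}{155769} + 388513 \left(- \frac{1}{65016}\right) = - \frac{314320}{155769} - \frac{388513}{65016} = - \frac{26984703539}{3375825768} \approx -7.9935$)
$\frac{1}{t{\left(352,758 \right)} + B} = \frac{1}{2 \cdot 758 - \frac{26984703539}{3375825768}} = \frac{1}{1516 - \frac{26984703539}{3375825768}} = \frac{1}{\frac{5090767160749}{3375825768}} = \frac{3375825768}{5090767160749}$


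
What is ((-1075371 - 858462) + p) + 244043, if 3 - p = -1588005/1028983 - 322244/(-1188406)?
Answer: -1033176876292951974/611424785549 ≈ -1.6898e+6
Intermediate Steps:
p = 2612079892736/611424785549 (p = 3 - (-1588005/1028983 - 322244/(-1188406)) = 3 - (-1588005*1/1028983 - 322244*(-1/1188406)) = 3 - (-1588005/1028983 + 161122/594203) = 3 - 1*(-777805536089/611424785549) = 3 + 777805536089/611424785549 = 2612079892736/611424785549 ≈ 4.2721)
((-1075371 - 858462) + p) + 244043 = ((-1075371 - 858462) + 2612079892736/611424785549) + 244043 = (-1933833 + 2612079892736/611424785549) + 244043 = -1182390815232686581/611424785549 + 244043 = -1033176876292951974/611424785549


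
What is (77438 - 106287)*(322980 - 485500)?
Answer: 4688539480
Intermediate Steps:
(77438 - 106287)*(322980 - 485500) = -28849*(-162520) = 4688539480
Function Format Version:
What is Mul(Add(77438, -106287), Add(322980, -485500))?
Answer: 4688539480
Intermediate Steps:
Mul(Add(77438, -106287), Add(322980, -485500)) = Mul(-28849, -162520) = 4688539480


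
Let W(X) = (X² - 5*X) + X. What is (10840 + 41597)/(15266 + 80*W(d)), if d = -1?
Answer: 2497/746 ≈ 3.3472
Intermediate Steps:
W(X) = X² - 4*X
(10840 + 41597)/(15266 + 80*W(d)) = (10840 + 41597)/(15266 + 80*(-(-4 - 1))) = 52437/(15266 + 80*(-1*(-5))) = 52437/(15266 + 80*5) = 52437/(15266 + 400) = 52437/15666 = 52437*(1/15666) = 2497/746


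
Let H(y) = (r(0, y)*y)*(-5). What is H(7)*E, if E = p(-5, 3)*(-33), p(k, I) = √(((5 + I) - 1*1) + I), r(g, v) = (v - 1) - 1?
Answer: 5775*√10 ≈ 18262.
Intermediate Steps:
r(g, v) = -2 + v (r(g, v) = (-1 + v) - 1 = -2 + v)
p(k, I) = √(4 + 2*I) (p(k, I) = √(((5 + I) - 1) + I) = √((4 + I) + I) = √(4 + 2*I))
H(y) = -5*y*(-2 + y) (H(y) = ((-2 + y)*y)*(-5) = (y*(-2 + y))*(-5) = -5*y*(-2 + y))
E = -33*√10 (E = √(4 + 2*3)*(-33) = √(4 + 6)*(-33) = √10*(-33) = -33*√10 ≈ -104.36)
H(7)*E = (5*7*(2 - 1*7))*(-33*√10) = (5*7*(2 - 7))*(-33*√10) = (5*7*(-5))*(-33*√10) = -(-5775)*√10 = 5775*√10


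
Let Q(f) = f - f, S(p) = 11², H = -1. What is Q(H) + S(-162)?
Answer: 121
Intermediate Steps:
S(p) = 121
Q(f) = 0
Q(H) + S(-162) = 0 + 121 = 121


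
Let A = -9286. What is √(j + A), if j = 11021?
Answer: √1735 ≈ 41.653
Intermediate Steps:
√(j + A) = √(11021 - 9286) = √1735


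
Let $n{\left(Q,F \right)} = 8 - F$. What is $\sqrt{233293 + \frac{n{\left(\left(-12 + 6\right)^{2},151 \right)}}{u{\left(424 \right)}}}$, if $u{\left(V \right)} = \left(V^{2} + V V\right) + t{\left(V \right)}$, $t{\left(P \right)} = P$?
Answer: $\frac{5 \sqrt{302307415798602}}{179988} \approx 483.0$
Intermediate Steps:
$u{\left(V \right)} = V + 2 V^{2}$ ($u{\left(V \right)} = \left(V^{2} + V V\right) + V = \left(V^{2} + V^{2}\right) + V = 2 V^{2} + V = V + 2 V^{2}$)
$\sqrt{233293 + \frac{n{\left(\left(-12 + 6\right)^{2},151 \right)}}{u{\left(424 \right)}}} = \sqrt{233293 + \frac{8 - 151}{424 \left(1 + 2 \cdot 424\right)}} = \sqrt{233293 + \frac{8 - 151}{424 \left(1 + 848\right)}} = \sqrt{233293 - \frac{143}{424 \cdot 849}} = \sqrt{233293 - \frac{143}{359976}} = \sqrt{\frac{83979880825}{359976}} = \frac{5 \sqrt{302307415798602}}{179988}$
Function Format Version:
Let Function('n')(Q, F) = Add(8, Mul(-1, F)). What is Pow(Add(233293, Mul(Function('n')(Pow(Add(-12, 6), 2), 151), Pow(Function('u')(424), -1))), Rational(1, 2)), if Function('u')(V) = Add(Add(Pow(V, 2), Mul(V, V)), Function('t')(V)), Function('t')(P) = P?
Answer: Mul(Rational(5, 179988), Pow(302307415798602, Rational(1, 2))) ≈ 483.00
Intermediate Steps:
Function('u')(V) = Add(V, Mul(2, Pow(V, 2))) (Function('u')(V) = Add(Add(Pow(V, 2), Mul(V, V)), V) = Add(Add(Pow(V, 2), Pow(V, 2)), V) = Add(Mul(2, Pow(V, 2)), V) = Add(V, Mul(2, Pow(V, 2))))
Pow(Add(233293, Mul(Function('n')(Pow(Add(-12, 6), 2), 151), Pow(Function('u')(424), -1))), Rational(1, 2)) = Pow(Add(233293, Mul(Add(8, Mul(-1, 151)), Pow(Mul(424, Add(1, Mul(2, 424))), -1))), Rational(1, 2)) = Pow(Add(233293, Mul(Add(8, -151), Pow(Mul(424, Add(1, 848)), -1))), Rational(1, 2)) = Pow(Add(233293, Mul(-143, Pow(Mul(424, 849), -1))), Rational(1, 2)) = Pow(Add(233293, Mul(-143, Pow(359976, -1))), Rational(1, 2)) = Pow(Add(233293, Mul(-143, Rational(1, 359976))), Rational(1, 2)) = Pow(Add(233293, Rational(-143, 359976)), Rational(1, 2)) = Pow(Rational(83979880825, 359976), Rational(1, 2)) = Mul(Rational(5, 179988), Pow(302307415798602, Rational(1, 2)))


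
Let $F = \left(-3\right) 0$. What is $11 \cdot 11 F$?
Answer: $0$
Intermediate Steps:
$F = 0$
$11 \cdot 11 F = 11 \cdot 11 \cdot 0 = 121 \cdot 0 = 0$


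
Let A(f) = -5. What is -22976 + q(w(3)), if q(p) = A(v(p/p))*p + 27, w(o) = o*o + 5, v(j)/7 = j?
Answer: -23019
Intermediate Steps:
v(j) = 7*j
w(o) = 5 + o² (w(o) = o² + 5 = 5 + o²)
q(p) = 27 - 5*p (q(p) = -5*p + 27 = 27 - 5*p)
-22976 + q(w(3)) = -22976 + (27 - 5*(5 + 3²)) = -22976 + (27 - 5*(5 + 9)) = -22976 + (27 - 5*14) = -22976 + (27 - 70) = -22976 - 43 = -23019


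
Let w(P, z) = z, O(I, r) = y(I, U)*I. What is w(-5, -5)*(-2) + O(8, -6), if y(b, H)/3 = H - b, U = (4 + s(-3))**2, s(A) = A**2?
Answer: 3874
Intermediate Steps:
U = 169 (U = (4 + (-3)**2)**2 = (4 + 9)**2 = 13**2 = 169)
y(b, H) = -3*b + 3*H (y(b, H) = 3*(H - b) = -3*b + 3*H)
O(I, r) = I*(507 - 3*I) (O(I, r) = (-3*I + 3*169)*I = (-3*I + 507)*I = (507 - 3*I)*I = I*(507 - 3*I))
w(-5, -5)*(-2) + O(8, -6) = -5*(-2) + 3*8*(169 - 1*8) = 10 + 3*8*(169 - 8) = 10 + 3*8*161 = 10 + 3864 = 3874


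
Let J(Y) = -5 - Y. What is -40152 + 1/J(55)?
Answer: -2409121/60 ≈ -40152.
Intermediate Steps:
-40152 + 1/J(55) = -40152 + 1/(-5 - 1*55) = -40152 + 1/(-5 - 55) = -40152 + 1/(-60) = -40152 - 1/60 = -2409121/60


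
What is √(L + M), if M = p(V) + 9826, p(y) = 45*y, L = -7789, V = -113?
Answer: 2*I*√762 ≈ 55.209*I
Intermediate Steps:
M = 4741 (M = 45*(-113) + 9826 = -5085 + 9826 = 4741)
√(L + M) = √(-7789 + 4741) = √(-3048) = 2*I*√762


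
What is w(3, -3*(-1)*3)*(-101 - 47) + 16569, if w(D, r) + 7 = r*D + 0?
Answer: 13609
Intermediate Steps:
w(D, r) = -7 + D*r (w(D, r) = -7 + (r*D + 0) = -7 + (D*r + 0) = -7 + D*r)
w(3, -3*(-1)*3)*(-101 - 47) + 16569 = (-7 + 3*(-3*(-1)*3))*(-101 - 47) + 16569 = (-7 + 3*(3*3))*(-148) + 16569 = (-7 + 3*9)*(-148) + 16569 = (-7 + 27)*(-148) + 16569 = 20*(-148) + 16569 = -2960 + 16569 = 13609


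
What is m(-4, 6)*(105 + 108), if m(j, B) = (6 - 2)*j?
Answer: -3408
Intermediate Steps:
m(j, B) = 4*j
m(-4, 6)*(105 + 108) = (4*(-4))*(105 + 108) = -16*213 = -3408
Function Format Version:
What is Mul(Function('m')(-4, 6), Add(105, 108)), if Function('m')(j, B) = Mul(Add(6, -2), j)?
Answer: -3408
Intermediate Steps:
Function('m')(j, B) = Mul(4, j)
Mul(Function('m')(-4, 6), Add(105, 108)) = Mul(Mul(4, -4), Add(105, 108)) = Mul(-16, 213) = -3408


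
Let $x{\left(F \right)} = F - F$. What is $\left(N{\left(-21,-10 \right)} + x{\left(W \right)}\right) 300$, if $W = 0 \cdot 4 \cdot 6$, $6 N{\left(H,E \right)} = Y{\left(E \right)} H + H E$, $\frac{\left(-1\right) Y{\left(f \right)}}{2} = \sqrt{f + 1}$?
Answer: $10500 + 6300 i \approx 10500.0 + 6300.0 i$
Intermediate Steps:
$Y{\left(f \right)} = - 2 \sqrt{1 + f}$ ($Y{\left(f \right)} = - 2 \sqrt{f + 1} = - 2 \sqrt{1 + f}$)
$N{\left(H,E \right)} = - \frac{H \sqrt{1 + E}}{3} + \frac{E H}{6}$ ($N{\left(H,E \right)} = \frac{- 2 \sqrt{1 + E} H + H E}{6} = \frac{- 2 H \sqrt{1 + E} + E H}{6} = \frac{E H - 2 H \sqrt{1 + E}}{6} = - \frac{H \sqrt{1 + E}}{3} + \frac{E H}{6}$)
$W = 0$ ($W = 0 \cdot 6 = 0$)
$x{\left(F \right)} = 0$
$\left(N{\left(-21,-10 \right)} + x{\left(W \right)}\right) 300 = \left(\frac{1}{6} \left(-21\right) \left(-10 - 2 \sqrt{1 - 10}\right) + 0\right) 300 = \left(\frac{1}{6} \left(-21\right) \left(-10 - 2 \sqrt{-9}\right) + 0\right) 300 = \left(\frac{1}{6} \left(-21\right) \left(-10 - 2 \cdot 3 i\right) + 0\right) 300 = \left(\frac{1}{6} \left(-21\right) \left(-10 - 6 i\right) + 0\right) 300 = \left(\left(35 + 21 i\right) + 0\right) 300 = \left(35 + 21 i\right) 300 = 10500 + 6300 i$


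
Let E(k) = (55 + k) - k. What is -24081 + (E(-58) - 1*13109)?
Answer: -37135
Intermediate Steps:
E(k) = 55
-24081 + (E(-58) - 1*13109) = -24081 + (55 - 1*13109) = -24081 + (55 - 13109) = -24081 - 13054 = -37135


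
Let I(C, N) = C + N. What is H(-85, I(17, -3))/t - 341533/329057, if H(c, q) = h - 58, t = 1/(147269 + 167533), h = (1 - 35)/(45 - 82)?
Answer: -218777449856689/12175109 ≈ -1.7969e+7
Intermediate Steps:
h = 34/37 (h = -34/(-37) = -34*(-1/37) = 34/37 ≈ 0.91892)
t = 1/314802 ≈ 3.1766e-6
H(c, q) = -2112/37 (H(c, q) = 34/37 - 58 = -2112/37)
H(-85, I(17, -3))/t - 341533/329057 = -2112/(37*1/314802) - 341533/329057 = -2112/37*314802 - 341533*1/329057 = -664861824/37 - 341533/329057 = -218777449856689/12175109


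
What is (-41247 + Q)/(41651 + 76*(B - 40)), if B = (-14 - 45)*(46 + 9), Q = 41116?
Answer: 131/208009 ≈ 0.00062978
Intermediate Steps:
B = -3245 (B = -59*55 = -3245)
(-41247 + Q)/(41651 + 76*(B - 40)) = (-41247 + 41116)/(41651 + 76*(-3245 - 40)) = -131/(41651 + 76*(-3285)) = -131/(41651 - 249660) = -131/(-208009) = -131*(-1/208009) = 131/208009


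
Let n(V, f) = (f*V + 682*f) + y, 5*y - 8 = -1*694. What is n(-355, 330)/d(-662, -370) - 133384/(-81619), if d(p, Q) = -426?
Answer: -21848716448/86924235 ≈ -251.35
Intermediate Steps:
y = -686/5 (y = 8/5 + (-1*694)/5 = 8/5 + (⅕)*(-694) = 8/5 - 694/5 = -686/5 ≈ -137.20)
n(V, f) = -686/5 + 682*f + V*f (n(V, f) = (f*V + 682*f) - 686/5 = (V*f + 682*f) - 686/5 = (682*f + V*f) - 686/5 = -686/5 + 682*f + V*f)
n(-355, 330)/d(-662, -370) - 133384/(-81619) = (-686/5 + 682*330 - 355*330)/(-426) - 133384/(-81619) = (-686/5 + 225060 - 117150)*(-1/426) - 133384*(-1/81619) = (538864/5)*(-1/426) + 133384/81619 = -269432/1065 + 133384/81619 = -21848716448/86924235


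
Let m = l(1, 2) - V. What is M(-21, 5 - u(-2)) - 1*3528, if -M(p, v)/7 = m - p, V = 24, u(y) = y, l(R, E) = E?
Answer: -3521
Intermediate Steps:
m = -22 (m = 2 - 1*24 = 2 - 24 = -22)
M(p, v) = 154 + 7*p (M(p, v) = -7*(-22 - p) = 154 + 7*p)
M(-21, 5 - u(-2)) - 1*3528 = (154 + 7*(-21)) - 1*3528 = (154 - 147) - 3528 = 7 - 3528 = -3521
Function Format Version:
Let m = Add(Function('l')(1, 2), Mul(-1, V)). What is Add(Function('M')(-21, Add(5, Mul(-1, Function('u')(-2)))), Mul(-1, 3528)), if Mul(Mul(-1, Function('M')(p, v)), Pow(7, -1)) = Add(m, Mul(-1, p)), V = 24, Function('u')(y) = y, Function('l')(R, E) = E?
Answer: -3521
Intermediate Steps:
m = -22 (m = Add(2, Mul(-1, 24)) = Add(2, -24) = -22)
Function('M')(p, v) = Add(154, Mul(7, p)) (Function('M')(p, v) = Mul(-7, Add(-22, Mul(-1, p))) = Add(154, Mul(7, p)))
Add(Function('M')(-21, Add(5, Mul(-1, Function('u')(-2)))), Mul(-1, 3528)) = Add(Add(154, Mul(7, -21)), Mul(-1, 3528)) = Add(Add(154, -147), -3528) = Add(7, -3528) = -3521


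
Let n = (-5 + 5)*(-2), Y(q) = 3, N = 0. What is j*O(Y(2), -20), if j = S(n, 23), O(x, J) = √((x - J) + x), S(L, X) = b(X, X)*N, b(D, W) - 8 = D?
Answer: 0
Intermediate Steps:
b(D, W) = 8 + D
n = 0 (n = 0*(-2) = 0)
S(L, X) = 0 (S(L, X) = (8 + X)*0 = 0)
O(x, J) = √(-J + 2*x)
j = 0
j*O(Y(2), -20) = 0*√(-1*(-20) + 2*3) = 0*√(20 + 6) = 0*√26 = 0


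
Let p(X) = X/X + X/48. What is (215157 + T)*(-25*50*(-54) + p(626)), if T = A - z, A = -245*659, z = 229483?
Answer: -284824458197/24 ≈ -1.1868e+10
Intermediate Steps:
p(X) = 1 + X/48 (p(X) = 1 + X*(1/48) = 1 + X/48)
A = -161455
T = -390938 (T = -161455 - 1*229483 = -161455 - 229483 = -390938)
(215157 + T)*(-25*50*(-54) + p(626)) = (215157 - 390938)*(-25*50*(-54) + (1 + (1/48)*626)) = -175781*(-1250*(-54) + (1 + 313/24)) = -175781*(67500 + 337/24) = -175781*1620337/24 = -284824458197/24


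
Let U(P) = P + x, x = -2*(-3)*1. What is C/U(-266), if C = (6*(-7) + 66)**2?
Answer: -144/65 ≈ -2.2154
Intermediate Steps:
x = 6 (x = 6*1 = 6)
C = 576 (C = (-42 + 66)**2 = 24**2 = 576)
U(P) = 6 + P (U(P) = P + 6 = 6 + P)
C/U(-266) = 576/(6 - 266) = 576/(-260) = 576*(-1/260) = -144/65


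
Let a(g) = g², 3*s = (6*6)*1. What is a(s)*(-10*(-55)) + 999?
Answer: 80199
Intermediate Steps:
s = 12 (s = ((6*6)*1)/3 = (36*1)/3 = (⅓)*36 = 12)
a(s)*(-10*(-55)) + 999 = 12²*(-10*(-55)) + 999 = 144*550 + 999 = 79200 + 999 = 80199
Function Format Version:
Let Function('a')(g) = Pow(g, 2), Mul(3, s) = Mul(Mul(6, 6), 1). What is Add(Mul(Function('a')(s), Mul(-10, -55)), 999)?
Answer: 80199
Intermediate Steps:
s = 12 (s = Mul(Rational(1, 3), Mul(Mul(6, 6), 1)) = Mul(Rational(1, 3), Mul(36, 1)) = Mul(Rational(1, 3), 36) = 12)
Add(Mul(Function('a')(s), Mul(-10, -55)), 999) = Add(Mul(Pow(12, 2), Mul(-10, -55)), 999) = Add(Mul(144, 550), 999) = Add(79200, 999) = 80199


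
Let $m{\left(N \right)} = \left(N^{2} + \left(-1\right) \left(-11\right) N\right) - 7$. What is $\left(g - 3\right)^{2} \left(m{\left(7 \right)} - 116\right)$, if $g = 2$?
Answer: $3$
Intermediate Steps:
$m{\left(N \right)} = -7 + N^{2} + 11 N$ ($m{\left(N \right)} = \left(N^{2} + 11 N\right) - 7 = -7 + N^{2} + 11 N$)
$\left(g - 3\right)^{2} \left(m{\left(7 \right)} - 116\right) = \left(2 - 3\right)^{2} \left(\left(-7 + 7^{2} + 11 \cdot 7\right) - 116\right) = \left(-1\right)^{2} \left(\left(-7 + 49 + 77\right) - 116\right) = 1 \left(119 - 116\right) = 1 \cdot 3 = 3$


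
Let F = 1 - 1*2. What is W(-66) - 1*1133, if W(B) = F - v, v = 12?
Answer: -1146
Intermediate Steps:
F = -1 (F = 1 - 2 = -1)
W(B) = -13 (W(B) = -1 - 1*12 = -1 - 12 = -13)
W(-66) - 1*1133 = -13 - 1*1133 = -13 - 1133 = -1146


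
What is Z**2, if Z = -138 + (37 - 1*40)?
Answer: 19881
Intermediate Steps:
Z = -141 (Z = -138 + (37 - 40) = -138 - 3 = -141)
Z**2 = (-141)**2 = 19881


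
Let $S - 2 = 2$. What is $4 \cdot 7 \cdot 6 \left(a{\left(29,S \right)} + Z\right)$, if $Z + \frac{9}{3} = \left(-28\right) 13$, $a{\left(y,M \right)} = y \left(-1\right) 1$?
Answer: $-66528$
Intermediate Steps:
$S = 4$ ($S = 2 + 2 = 4$)
$a{\left(y,M \right)} = - y$ ($a{\left(y,M \right)} = - y 1 = - y$)
$Z = -367$ ($Z = -3 - 364 = -367$)
$4 \cdot 7 \cdot 6 \left(a{\left(29,S \right)} + Z\right) = 4 \cdot 7 \cdot 6 \left(\left(-1\right) 29 - 367\right) = 28 \cdot 6 \left(-29 - 367\right) = 168 \left(-396\right) = -66528$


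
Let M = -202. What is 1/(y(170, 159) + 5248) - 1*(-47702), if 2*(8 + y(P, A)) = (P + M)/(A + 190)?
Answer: 87234746637/1828744 ≈ 47702.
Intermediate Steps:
y(P, A) = -8 + (-202 + P)/(2*(190 + A)) (y(P, A) = -8 + ((P - 202)/(A + 190))/2 = -8 + ((-202 + P)/(190 + A))/2 = -8 + (-202 + P)/(2*(190 + A)))
1/(y(170, 159) + 5248) - 1*(-47702) = 1/((-3242 + 170 - 16*159)/(2*(190 + 159)) + 5248) - 1*(-47702) = 1/((½)*(-3242 + 170 - 2544)/349 + 5248) + 47702 = 1/((½)*(1/349)*(-5616) + 5248) + 47702 = 1/(-2808/349 + 5248) + 47702 = 1/(1828744/349) + 47702 = 349/1828744 + 47702 = 87234746637/1828744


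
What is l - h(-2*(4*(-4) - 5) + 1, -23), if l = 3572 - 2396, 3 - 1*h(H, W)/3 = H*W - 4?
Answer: -1812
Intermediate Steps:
h(H, W) = 21 - 3*H*W (h(H, W) = 9 - 3*(H*W - 4) = 9 - 3*(-4 + H*W) = 9 + (12 - 3*H*W) = 21 - 3*H*W)
l = 1176
l - h(-2*(4*(-4) - 5) + 1, -23) = 1176 - (21 - 3*(-2*(4*(-4) - 5) + 1)*(-23)) = 1176 - (21 - 3*(-2*(-16 - 5) + 1)*(-23)) = 1176 - (21 - 3*(-2*(-21) + 1)*(-23)) = 1176 - (21 - 3*(42 + 1)*(-23)) = 1176 - (21 - 3*43*(-23)) = 1176 - (21 + 2967) = 1176 - 1*2988 = 1176 - 2988 = -1812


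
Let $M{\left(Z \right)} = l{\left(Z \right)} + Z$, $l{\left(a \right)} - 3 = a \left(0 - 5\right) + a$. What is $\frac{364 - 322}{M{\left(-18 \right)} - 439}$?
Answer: $- \frac{21}{191} \approx -0.10995$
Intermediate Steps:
$l{\left(a \right)} = 3 - 4 a$ ($l{\left(a \right)} = 3 + \left(a \left(0 - 5\right) + a\right) = 3 + \left(a \left(-5\right) + a\right) = 3 + \left(- 5 a + a\right) = 3 - 4 a$)
$M{\left(Z \right)} = 3 - 3 Z$ ($M{\left(Z \right)} = \left(3 - 4 Z\right) + Z = 3 - 3 Z$)
$\frac{364 - 322}{M{\left(-18 \right)} - 439} = \frac{364 - 322}{\left(3 - -54\right) - 439} = \frac{42}{\left(3 + 54\right) - 439} = \frac{42}{57 - 439} = \frac{42}{-382} = 42 \left(- \frac{1}{382}\right) = - \frac{21}{191}$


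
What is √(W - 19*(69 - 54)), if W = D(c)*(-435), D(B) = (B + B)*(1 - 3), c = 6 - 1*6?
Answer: I*√285 ≈ 16.882*I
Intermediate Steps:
c = 0 (c = 6 - 6 = 0)
D(B) = -4*B (D(B) = (2*B)*(-2) = -4*B)
W = 0 (W = -4*0*(-435) = 0*(-435) = 0)
√(W - 19*(69 - 54)) = √(0 - 19*(69 - 54)) = √(0 - 19*15) = √(0 - 285) = √(-285) = I*√285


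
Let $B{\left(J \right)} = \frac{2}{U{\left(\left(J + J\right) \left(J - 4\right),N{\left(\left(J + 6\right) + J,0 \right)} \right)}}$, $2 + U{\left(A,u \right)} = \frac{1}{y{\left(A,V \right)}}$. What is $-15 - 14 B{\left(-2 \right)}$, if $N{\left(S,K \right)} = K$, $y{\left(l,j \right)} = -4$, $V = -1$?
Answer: $- \frac{23}{9} \approx -2.5556$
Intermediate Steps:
$U{\left(A,u \right)} = - \frac{9}{4}$ ($U{\left(A,u \right)} = -2 + \frac{1}{-4} = -2 - \frac{1}{4} = - \frac{9}{4}$)
$B{\left(J \right)} = - \frac{8}{9}$ ($B{\left(J \right)} = \frac{2}{- \frac{9}{4}} = 2 \left(- \frac{4}{9}\right) = - \frac{8}{9}$)
$-15 - 14 B{\left(-2 \right)} = -15 - - \frac{112}{9} = -15 + \frac{112}{9} = - \frac{23}{9}$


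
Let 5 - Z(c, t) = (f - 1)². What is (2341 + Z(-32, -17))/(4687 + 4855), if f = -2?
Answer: 2337/9542 ≈ 0.24492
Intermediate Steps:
Z(c, t) = -4 (Z(c, t) = 5 - (-2 - 1)² = 5 - 1*(-3)² = 5 - 1*9 = 5 - 9 = -4)
(2341 + Z(-32, -17))/(4687 + 4855) = (2341 - 4)/(4687 + 4855) = 2337/9542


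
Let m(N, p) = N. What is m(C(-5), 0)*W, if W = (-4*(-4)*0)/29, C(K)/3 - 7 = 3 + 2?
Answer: 0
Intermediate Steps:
C(K) = 36 (C(K) = 21 + 3*(3 + 2) = 21 + 3*5 = 21 + 15 = 36)
W = 0 (W = (16*0)*(1/29) = 0*(1/29) = 0)
m(C(-5), 0)*W = 36*0 = 0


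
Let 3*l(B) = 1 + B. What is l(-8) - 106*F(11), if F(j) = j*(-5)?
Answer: 17483/3 ≈ 5827.7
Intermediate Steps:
F(j) = -5*j
l(B) = ⅓ + B/3 (l(B) = (1 + B)/3 = ⅓ + B/3)
l(-8) - 106*F(11) = (⅓ + (⅓)*(-8)) - (-530)*11 = (⅓ - 8/3) - 106*(-55) = -7/3 + 5830 = 17483/3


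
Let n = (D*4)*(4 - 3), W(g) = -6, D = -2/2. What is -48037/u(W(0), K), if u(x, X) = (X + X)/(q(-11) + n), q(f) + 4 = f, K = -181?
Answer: -912703/362 ≈ -2521.3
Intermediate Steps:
D = -1 (D = -2*½ = -1)
q(f) = -4 + f
n = -4 (n = (-1*4)*(4 - 3) = -4*1 = -4)
u(x, X) = -2*X/19 (u(x, X) = (X + X)/((-4 - 11) - 4) = (2*X)/(-15 - 4) = (2*X)/(-19) = (2*X)*(-1/19) = -2*X/19)
-48037/u(W(0), K) = -48037/((-2/19*(-181))) = -48037/362/19 = -48037*19/362 = -912703/362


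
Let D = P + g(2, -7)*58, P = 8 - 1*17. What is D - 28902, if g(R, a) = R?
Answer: -28795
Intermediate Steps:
P = -9 (P = 8 - 17 = -9)
D = 107 (D = -9 + 2*58 = -9 + 116 = 107)
D - 28902 = 107 - 28902 = -28795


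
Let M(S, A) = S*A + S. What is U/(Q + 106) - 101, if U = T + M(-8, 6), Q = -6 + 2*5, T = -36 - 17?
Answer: -11219/110 ≈ -101.99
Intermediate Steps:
M(S, A) = S + A*S (M(S, A) = A*S + S = S + A*S)
T = -53
Q = 4 (Q = -6 + 10 = 4)
U = -109 (U = -53 - 8*(1 + 6) = -53 - 8*7 = -53 - 56 = -109)
U/(Q + 106) - 101 = -109/(4 + 106) - 101 = -109/110 - 101 = -11219/110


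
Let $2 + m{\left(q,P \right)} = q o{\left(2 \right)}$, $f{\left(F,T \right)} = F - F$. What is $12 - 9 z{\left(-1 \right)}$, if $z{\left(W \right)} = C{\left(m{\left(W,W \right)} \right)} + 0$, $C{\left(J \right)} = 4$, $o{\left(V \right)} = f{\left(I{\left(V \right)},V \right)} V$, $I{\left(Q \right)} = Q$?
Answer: $-24$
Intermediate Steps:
$f{\left(F,T \right)} = 0$
$o{\left(V \right)} = 0$ ($o{\left(V \right)} = 0 V = 0$)
$m{\left(q,P \right)} = -2$ ($m{\left(q,P \right)} = -2 + q 0 = -2 + 0 = -2$)
$z{\left(W \right)} = 4$ ($z{\left(W \right)} = 4 + 0 = 4$)
$12 - 9 z{\left(-1 \right)} = 12 - 36 = -24$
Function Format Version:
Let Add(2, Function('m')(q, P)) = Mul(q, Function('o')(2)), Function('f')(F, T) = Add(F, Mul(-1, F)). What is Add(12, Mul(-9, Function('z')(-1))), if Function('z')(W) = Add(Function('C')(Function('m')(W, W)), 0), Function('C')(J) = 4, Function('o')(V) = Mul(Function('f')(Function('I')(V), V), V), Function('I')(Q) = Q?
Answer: -24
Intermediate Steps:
Function('f')(F, T) = 0
Function('o')(V) = 0 (Function('o')(V) = Mul(0, V) = 0)
Function('m')(q, P) = -2 (Function('m')(q, P) = Add(-2, Mul(q, 0)) = Add(-2, 0) = -2)
Function('z')(W) = 4 (Function('z')(W) = Add(4, 0) = 4)
Add(12, Mul(-9, Function('z')(-1))) = Add(12, Mul(-9, 4)) = Add(12, -36) = -24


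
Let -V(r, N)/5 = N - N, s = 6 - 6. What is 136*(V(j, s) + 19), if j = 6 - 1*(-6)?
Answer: 2584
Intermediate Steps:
s = 0
j = 12 (j = 6 + 6 = 12)
V(r, N) = 0 (V(r, N) = -5*(N - N) = -5*0 = 0)
136*(V(j, s) + 19) = 136*(0 + 19) = 136*19 = 2584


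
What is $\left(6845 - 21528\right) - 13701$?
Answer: $-28384$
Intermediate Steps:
$\left(6845 - 21528\right) - 13701 = -14683 - 13701 = -28384$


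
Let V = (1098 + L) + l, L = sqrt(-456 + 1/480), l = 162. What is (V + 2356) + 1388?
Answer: 5004 + I*sqrt(6566370)/120 ≈ 5004.0 + 21.354*I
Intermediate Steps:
L = I*sqrt(6566370)/120 (L = sqrt(-456 + 1/480) = sqrt(-218879/480) = I*sqrt(6566370)/120 ≈ 21.354*I)
V = 1260 + I*sqrt(6566370)/120 (V = (1098 + I*sqrt(6566370)/120) + 162 = 1260 + I*sqrt(6566370)/120 ≈ 1260.0 + 21.354*I)
(V + 2356) + 1388 = ((1260 + I*sqrt(6566370)/120) + 2356) + 1388 = (3616 + I*sqrt(6566370)/120) + 1388 = 5004 + I*sqrt(6566370)/120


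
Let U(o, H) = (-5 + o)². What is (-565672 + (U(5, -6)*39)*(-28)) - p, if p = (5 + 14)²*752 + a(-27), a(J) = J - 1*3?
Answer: -837114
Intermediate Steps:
a(J) = -3 + J (a(J) = J - 3 = -3 + J)
p = 271442 (p = (5 + 14)²*752 + (-3 - 27) = 19²*752 - 30 = 361*752 - 30 = 271472 - 30 = 271442)
(-565672 + (U(5, -6)*39)*(-28)) - p = (-565672 + ((-5 + 5)²*39)*(-28)) - 1*271442 = (-565672 + (0²*39)*(-28)) - 271442 = (-565672 + (0*39)*(-28)) - 271442 = (-565672 + 0*(-28)) - 271442 = (-565672 + 0) - 271442 = -565672 - 271442 = -837114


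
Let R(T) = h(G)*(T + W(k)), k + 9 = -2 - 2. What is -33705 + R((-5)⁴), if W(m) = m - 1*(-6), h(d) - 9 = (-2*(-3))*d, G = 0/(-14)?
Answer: -28143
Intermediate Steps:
G = 0 (G = 0*(-1/14) = 0)
h(d) = 9 + 6*d (h(d) = 9 + (-2*(-3))*d = 9 + 6*d)
k = -13 (k = -9 + (-2 - 2) = -9 - 4 = -13)
W(m) = 6 + m (W(m) = m + 6 = 6 + m)
R(T) = -63 + 9*T (R(T) = (9 + 6*0)*(T + (6 - 13)) = (9 + 0)*(T - 7) = 9*(-7 + T) = -63 + 9*T)
-33705 + R((-5)⁴) = -33705 + (-63 + 9*(-5)⁴) = -33705 + (-63 + 9*625) = -33705 + (-63 + 5625) = -33705 + 5562 = -28143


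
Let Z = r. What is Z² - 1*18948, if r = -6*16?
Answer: -9732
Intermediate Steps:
r = -96
Z = -96
Z² - 1*18948 = (-96)² - 1*18948 = 9216 - 18948 = -9732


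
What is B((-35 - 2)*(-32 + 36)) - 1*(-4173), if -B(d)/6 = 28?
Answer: 4005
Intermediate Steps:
B(d) = -168 (B(d) = -6*28 = -168)
B((-35 - 2)*(-32 + 36)) - 1*(-4173) = -168 - 1*(-4173) = -168 + 4173 = 4005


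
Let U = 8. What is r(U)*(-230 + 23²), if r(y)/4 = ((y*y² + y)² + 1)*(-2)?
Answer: -646799192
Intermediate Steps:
r(y) = -8 - 8*(y + y³)² (r(y) = 4*(((y*y² + y)² + 1)*(-2)) = 4*(((y³ + y)² + 1)*(-2)) = 4*(((y + y³)² + 1)*(-2)) = 4*((1 + (y + y³)²)*(-2)) = 4*(-2 - 2*(y + y³)²) = -8 - 8*(y + y³)²)
r(U)*(-230 + 23²) = (-8 - 8*8²*(1 + 8²)²)*(-230 + 23²) = (-8 - 8*64*(1 + 64)²)*(-230 + 529) = (-8 - 8*64*65²)*299 = (-8 - 8*64*4225)*299 = (-8 - 2163200)*299 = -2163208*299 = -646799192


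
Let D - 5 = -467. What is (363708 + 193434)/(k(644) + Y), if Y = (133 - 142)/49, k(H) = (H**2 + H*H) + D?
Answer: 27299958/40621481 ≈ 0.67206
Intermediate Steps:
D = -462 (D = 5 - 467 = -462)
k(H) = -462 + 2*H**2 (k(H) = (H**2 + H*H) - 462 = (H**2 + H**2) - 462 = 2*H**2 - 462 = -462 + 2*H**2)
Y = -9/49 (Y = (1/49)*(-9) = -9/49 ≈ -0.18367)
(363708 + 193434)/(k(644) + Y) = (363708 + 193434)/((-462 + 2*644**2) - 9/49) = 557142/((-462 + 2*414736) - 9/49) = 557142/((-462 + 829472) - 9/49) = 557142/(829010 - 9/49) = 557142/(40621481/49) = 557142*(49/40621481) = 27299958/40621481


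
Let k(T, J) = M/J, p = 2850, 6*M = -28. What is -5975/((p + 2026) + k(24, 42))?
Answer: -53775/43883 ≈ -1.2254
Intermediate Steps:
M = -14/3 (M = (⅙)*(-28) = -14/3 ≈ -4.6667)
k(T, J) = -14/(3*J)
-5975/((p + 2026) + k(24, 42)) = -5975/((2850 + 2026) - 14/3/42) = -5975/(4876 - 14/3*1/42) = -5975/(4876 - ⅑) = -5975/43883/9 = -5975*9/43883 = -53775/43883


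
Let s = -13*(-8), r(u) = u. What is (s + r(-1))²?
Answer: 10609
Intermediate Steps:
s = 104
(s + r(-1))² = (104 - 1)² = 103² = 10609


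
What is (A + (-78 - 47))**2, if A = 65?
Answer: 3600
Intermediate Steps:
(A + (-78 - 47))**2 = (65 + (-78 - 47))**2 = (65 - 125)**2 = (-60)**2 = 3600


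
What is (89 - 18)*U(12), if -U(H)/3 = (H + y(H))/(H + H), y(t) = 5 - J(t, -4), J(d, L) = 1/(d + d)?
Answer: -28897/192 ≈ -150.51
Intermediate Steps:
J(d, L) = 1/(2*d)
y(t) = 5 - 1/(2*t)
U(H) = -3*(5 + H - 1/(2*H))/(2*H) (U(H) = -3*(H + (5 - 1/(2*H)))/(H + H) = -3*(5 + H - 1/(2*H))/(2*H))
(89 - 18)*U(12) = (89 - 18)*((¾)*(1 - 2*12*(5 + 12))/12²) = 71*((¾)*(1/144)*(1 - 2*12*17)) = 71*((¾)*(1/144)*(1 - 408)) = 71*((¾)*(1/144)*(-407)) = 71*(-407/192) = -28897/192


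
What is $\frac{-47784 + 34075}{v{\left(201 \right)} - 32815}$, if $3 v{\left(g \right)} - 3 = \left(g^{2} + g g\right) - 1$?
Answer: $\frac{41127}{17641} \approx 2.3313$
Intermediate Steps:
$v{\left(g \right)} = \frac{2}{3} + \frac{2 g^{2}}{3}$ ($v{\left(g \right)} = 1 + \frac{\left(g^{2} + g g\right) - 1}{3} = 1 + \frac{\left(g^{2} + g^{2}\right) - 1}{3} = 1 + \frac{2 g^{2} - 1}{3} = 1 + \frac{-1 + 2 g^{2}}{3} = 1 + \left(- \frac{1}{3} + \frac{2 g^{2}}{3}\right) = \frac{2}{3} + \frac{2 g^{2}}{3}$)
$\frac{-47784 + 34075}{v{\left(201 \right)} - 32815} = \frac{-47784 + 34075}{\left(\frac{2}{3} + \frac{2 \cdot 201^{2}}{3}\right) - 32815} = - \frac{13709}{\left(\frac{2}{3} + \frac{2}{3} \cdot 40401\right) - 32815} = - \frac{13709}{\left(\frac{2}{3} + 26934\right) - 32815} = - \frac{13709}{\frac{80804}{3} - 32815} = - \frac{13709}{- \frac{17641}{3}} = \left(-13709\right) \left(- \frac{3}{17641}\right) = \frac{41127}{17641}$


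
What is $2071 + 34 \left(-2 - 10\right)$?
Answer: $1663$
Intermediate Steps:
$2071 + 34 \left(-2 - 10\right) = 2071 + 34 \left(-12\right) = 2071 - 408 = 1663$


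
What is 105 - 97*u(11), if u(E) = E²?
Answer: -11632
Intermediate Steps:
105 - 97*u(11) = 105 - 97*11² = 105 - 97*121 = 105 - 11737 = -11632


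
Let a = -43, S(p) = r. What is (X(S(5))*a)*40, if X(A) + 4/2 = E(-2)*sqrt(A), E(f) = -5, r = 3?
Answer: 3440 + 8600*sqrt(3) ≈ 18336.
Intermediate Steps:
S(p) = 3
X(A) = -2 - 5*sqrt(A)
(X(S(5))*a)*40 = ((-2 - 5*sqrt(3))*(-43))*40 = (86 + 215*sqrt(3))*40 = 3440 + 8600*sqrt(3)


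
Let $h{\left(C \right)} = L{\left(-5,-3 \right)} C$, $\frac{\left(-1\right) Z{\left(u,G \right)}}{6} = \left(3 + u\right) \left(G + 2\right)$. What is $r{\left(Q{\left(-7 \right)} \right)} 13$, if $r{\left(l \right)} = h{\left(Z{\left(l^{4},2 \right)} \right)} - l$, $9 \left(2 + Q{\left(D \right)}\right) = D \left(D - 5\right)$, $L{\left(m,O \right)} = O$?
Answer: $\frac{24387038}{9} \approx 2.7097 \cdot 10^{6}$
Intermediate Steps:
$Q{\left(D \right)} = -2 + \frac{D \left(-5 + D\right)}{9}$ ($Q{\left(D \right)} = -2 + \frac{D \left(D - 5\right)}{9} = -2 + \frac{D \left(-5 + D\right)}{9}$)
$Z{\left(u,G \right)} = - 6 \left(2 + G\right) \left(3 + u\right)$ ($Z{\left(u,G \right)} = - 6 \left(3 + u\right) \left(G + 2\right) = - 6 \left(3 + u\right) \left(2 + G\right) = - 6 \left(2 + G\right) \left(3 + u\right)$)
$h{\left(C \right)} = - 3 C$
$r{\left(l \right)} = 216 - l + 72 l^{4}$ ($r{\left(l \right)} = - 3 \left(-36 - 36 - 12 l^{4} - 12 l^{4}\right) - l = - 3 \left(-72 - 24 l^{4}\right) - l = \left(216 + 72 l^{4}\right) - l = 216 - l + 72 l^{4}$)
$r{\left(Q{\left(-7 \right)} \right)} 13 = \left(216 - \left(-2 - - \frac{35}{9} + \frac{\left(-7\right)^{2}}{9}\right) + 72 \left(-2 - - \frac{35}{9} + \frac{\left(-7\right)^{2}}{9}\right)^{4}\right) 13 = \left(216 - \left(-2 + \frac{35}{9} + \frac{1}{9} \cdot 49\right) + 72 \left(-2 + \frac{35}{9} + \frac{1}{9} \cdot 49\right)^{4}\right) 13 = \left(216 - \left(-2 + \frac{35}{9} + \frac{49}{9}\right) + 72 \left(-2 + \frac{35}{9} + \frac{49}{9}\right)^{4}\right) 13 = \left(216 - \frac{22}{3} + 72 \left(\frac{22}{3}\right)^{4}\right) 13 = \left(216 - \frac{22}{3} + 72 \cdot \frac{234256}{81}\right) 13 = \left(216 - \frac{22}{3} + \frac{1874048}{9}\right) 13 = \frac{1875926}{9} \cdot 13 = \frac{24387038}{9}$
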